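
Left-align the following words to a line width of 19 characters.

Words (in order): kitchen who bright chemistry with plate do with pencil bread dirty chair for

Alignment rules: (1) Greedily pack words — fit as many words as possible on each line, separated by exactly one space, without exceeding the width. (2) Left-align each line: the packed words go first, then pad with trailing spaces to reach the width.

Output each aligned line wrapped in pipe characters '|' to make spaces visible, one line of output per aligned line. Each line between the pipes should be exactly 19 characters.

Answer: |kitchen who bright |
|chemistry with     |
|plate do with      |
|pencil bread dirty |
|chair for          |

Derivation:
Line 1: ['kitchen', 'who', 'bright'] (min_width=18, slack=1)
Line 2: ['chemistry', 'with'] (min_width=14, slack=5)
Line 3: ['plate', 'do', 'with'] (min_width=13, slack=6)
Line 4: ['pencil', 'bread', 'dirty'] (min_width=18, slack=1)
Line 5: ['chair', 'for'] (min_width=9, slack=10)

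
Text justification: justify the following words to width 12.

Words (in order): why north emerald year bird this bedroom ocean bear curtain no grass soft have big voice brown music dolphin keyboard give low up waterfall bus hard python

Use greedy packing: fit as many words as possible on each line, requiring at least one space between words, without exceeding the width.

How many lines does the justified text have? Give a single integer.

Line 1: ['why', 'north'] (min_width=9, slack=3)
Line 2: ['emerald', 'year'] (min_width=12, slack=0)
Line 3: ['bird', 'this'] (min_width=9, slack=3)
Line 4: ['bedroom'] (min_width=7, slack=5)
Line 5: ['ocean', 'bear'] (min_width=10, slack=2)
Line 6: ['curtain', 'no'] (min_width=10, slack=2)
Line 7: ['grass', 'soft'] (min_width=10, slack=2)
Line 8: ['have', 'big'] (min_width=8, slack=4)
Line 9: ['voice', 'brown'] (min_width=11, slack=1)
Line 10: ['music'] (min_width=5, slack=7)
Line 11: ['dolphin'] (min_width=7, slack=5)
Line 12: ['keyboard'] (min_width=8, slack=4)
Line 13: ['give', 'low', 'up'] (min_width=11, slack=1)
Line 14: ['waterfall'] (min_width=9, slack=3)
Line 15: ['bus', 'hard'] (min_width=8, slack=4)
Line 16: ['python'] (min_width=6, slack=6)
Total lines: 16

Answer: 16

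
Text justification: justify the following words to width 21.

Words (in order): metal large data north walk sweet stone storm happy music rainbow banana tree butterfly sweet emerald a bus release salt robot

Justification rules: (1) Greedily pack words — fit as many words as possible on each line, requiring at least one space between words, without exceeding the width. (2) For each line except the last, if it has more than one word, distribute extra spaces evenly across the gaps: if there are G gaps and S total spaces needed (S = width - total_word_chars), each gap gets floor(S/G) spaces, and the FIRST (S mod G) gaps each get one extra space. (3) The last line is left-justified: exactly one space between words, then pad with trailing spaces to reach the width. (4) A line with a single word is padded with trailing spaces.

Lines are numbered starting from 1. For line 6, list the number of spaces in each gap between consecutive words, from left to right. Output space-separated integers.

Answer: 1 1 1

Derivation:
Line 1: ['metal', 'large', 'data'] (min_width=16, slack=5)
Line 2: ['north', 'walk', 'sweet'] (min_width=16, slack=5)
Line 3: ['stone', 'storm', 'happy'] (min_width=17, slack=4)
Line 4: ['music', 'rainbow', 'banana'] (min_width=20, slack=1)
Line 5: ['tree', 'butterfly', 'sweet'] (min_width=20, slack=1)
Line 6: ['emerald', 'a', 'bus', 'release'] (min_width=21, slack=0)
Line 7: ['salt', 'robot'] (min_width=10, slack=11)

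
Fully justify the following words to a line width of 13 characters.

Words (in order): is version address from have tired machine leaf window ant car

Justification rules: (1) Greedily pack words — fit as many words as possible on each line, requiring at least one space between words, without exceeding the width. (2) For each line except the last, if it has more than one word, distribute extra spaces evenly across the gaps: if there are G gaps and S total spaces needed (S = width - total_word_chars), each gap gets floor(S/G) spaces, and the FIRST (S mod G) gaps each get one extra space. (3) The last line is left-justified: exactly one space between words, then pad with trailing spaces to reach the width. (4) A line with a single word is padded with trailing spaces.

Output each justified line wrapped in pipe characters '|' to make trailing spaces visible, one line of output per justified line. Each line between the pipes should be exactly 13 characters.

Line 1: ['is', 'version'] (min_width=10, slack=3)
Line 2: ['address', 'from'] (min_width=12, slack=1)
Line 3: ['have', 'tired'] (min_width=10, slack=3)
Line 4: ['machine', 'leaf'] (min_width=12, slack=1)
Line 5: ['window', 'ant'] (min_width=10, slack=3)
Line 6: ['car'] (min_width=3, slack=10)

Answer: |is    version|
|address  from|
|have    tired|
|machine  leaf|
|window    ant|
|car          |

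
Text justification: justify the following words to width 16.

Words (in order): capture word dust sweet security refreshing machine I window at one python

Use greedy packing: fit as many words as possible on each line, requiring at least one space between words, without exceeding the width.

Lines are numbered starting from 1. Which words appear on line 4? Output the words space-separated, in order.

Line 1: ['capture', 'word'] (min_width=12, slack=4)
Line 2: ['dust', 'sweet'] (min_width=10, slack=6)
Line 3: ['security'] (min_width=8, slack=8)
Line 4: ['refreshing'] (min_width=10, slack=6)
Line 5: ['machine', 'I', 'window'] (min_width=16, slack=0)
Line 6: ['at', 'one', 'python'] (min_width=13, slack=3)

Answer: refreshing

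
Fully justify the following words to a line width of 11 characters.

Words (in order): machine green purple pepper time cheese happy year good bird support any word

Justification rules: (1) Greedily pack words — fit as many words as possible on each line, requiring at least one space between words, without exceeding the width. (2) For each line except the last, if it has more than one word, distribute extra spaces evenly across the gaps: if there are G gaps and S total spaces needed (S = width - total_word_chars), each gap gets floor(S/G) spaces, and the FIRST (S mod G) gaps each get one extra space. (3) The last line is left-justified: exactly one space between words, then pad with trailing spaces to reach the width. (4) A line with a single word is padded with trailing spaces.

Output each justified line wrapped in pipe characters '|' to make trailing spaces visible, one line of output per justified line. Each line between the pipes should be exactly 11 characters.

Line 1: ['machine'] (min_width=7, slack=4)
Line 2: ['green'] (min_width=5, slack=6)
Line 3: ['purple'] (min_width=6, slack=5)
Line 4: ['pepper', 'time'] (min_width=11, slack=0)
Line 5: ['cheese'] (min_width=6, slack=5)
Line 6: ['happy', 'year'] (min_width=10, slack=1)
Line 7: ['good', 'bird'] (min_width=9, slack=2)
Line 8: ['support', 'any'] (min_width=11, slack=0)
Line 9: ['word'] (min_width=4, slack=7)

Answer: |machine    |
|green      |
|purple     |
|pepper time|
|cheese     |
|happy  year|
|good   bird|
|support any|
|word       |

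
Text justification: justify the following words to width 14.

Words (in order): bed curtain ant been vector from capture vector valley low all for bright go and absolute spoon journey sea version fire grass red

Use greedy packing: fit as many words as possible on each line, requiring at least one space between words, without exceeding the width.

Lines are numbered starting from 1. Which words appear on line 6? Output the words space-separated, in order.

Line 1: ['bed', 'curtain'] (min_width=11, slack=3)
Line 2: ['ant', 'been'] (min_width=8, slack=6)
Line 3: ['vector', 'from'] (min_width=11, slack=3)
Line 4: ['capture', 'vector'] (min_width=14, slack=0)
Line 5: ['valley', 'low', 'all'] (min_width=14, slack=0)
Line 6: ['for', 'bright', 'go'] (min_width=13, slack=1)
Line 7: ['and', 'absolute'] (min_width=12, slack=2)
Line 8: ['spoon', 'journey'] (min_width=13, slack=1)
Line 9: ['sea', 'version'] (min_width=11, slack=3)
Line 10: ['fire', 'grass', 'red'] (min_width=14, slack=0)

Answer: for bright go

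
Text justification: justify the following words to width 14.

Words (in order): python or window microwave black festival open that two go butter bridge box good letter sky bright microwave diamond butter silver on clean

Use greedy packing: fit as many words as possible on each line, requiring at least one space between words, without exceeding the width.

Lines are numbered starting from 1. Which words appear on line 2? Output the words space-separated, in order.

Answer: window

Derivation:
Line 1: ['python', 'or'] (min_width=9, slack=5)
Line 2: ['window'] (min_width=6, slack=8)
Line 3: ['microwave'] (min_width=9, slack=5)
Line 4: ['black', 'festival'] (min_width=14, slack=0)
Line 5: ['open', 'that', 'two'] (min_width=13, slack=1)
Line 6: ['go', 'butter'] (min_width=9, slack=5)
Line 7: ['bridge', 'box'] (min_width=10, slack=4)
Line 8: ['good', 'letter'] (min_width=11, slack=3)
Line 9: ['sky', 'bright'] (min_width=10, slack=4)
Line 10: ['microwave'] (min_width=9, slack=5)
Line 11: ['diamond', 'butter'] (min_width=14, slack=0)
Line 12: ['silver', 'on'] (min_width=9, slack=5)
Line 13: ['clean'] (min_width=5, slack=9)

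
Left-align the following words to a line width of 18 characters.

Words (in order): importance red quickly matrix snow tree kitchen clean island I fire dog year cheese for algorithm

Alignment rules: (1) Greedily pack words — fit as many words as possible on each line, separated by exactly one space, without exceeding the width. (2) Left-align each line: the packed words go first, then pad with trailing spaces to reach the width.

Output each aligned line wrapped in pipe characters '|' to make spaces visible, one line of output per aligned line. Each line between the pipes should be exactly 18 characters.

Answer: |importance red    |
|quickly matrix    |
|snow tree kitchen |
|clean island I    |
|fire dog year     |
|cheese for        |
|algorithm         |

Derivation:
Line 1: ['importance', 'red'] (min_width=14, slack=4)
Line 2: ['quickly', 'matrix'] (min_width=14, slack=4)
Line 3: ['snow', 'tree', 'kitchen'] (min_width=17, slack=1)
Line 4: ['clean', 'island', 'I'] (min_width=14, slack=4)
Line 5: ['fire', 'dog', 'year'] (min_width=13, slack=5)
Line 6: ['cheese', 'for'] (min_width=10, slack=8)
Line 7: ['algorithm'] (min_width=9, slack=9)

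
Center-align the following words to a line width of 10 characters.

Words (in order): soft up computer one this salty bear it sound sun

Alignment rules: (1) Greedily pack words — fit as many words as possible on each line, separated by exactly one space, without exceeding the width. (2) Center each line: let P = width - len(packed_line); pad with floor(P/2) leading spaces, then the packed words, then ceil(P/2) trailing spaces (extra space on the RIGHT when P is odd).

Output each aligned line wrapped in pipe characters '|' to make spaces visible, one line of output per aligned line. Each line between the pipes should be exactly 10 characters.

Line 1: ['soft', 'up'] (min_width=7, slack=3)
Line 2: ['computer'] (min_width=8, slack=2)
Line 3: ['one', 'this'] (min_width=8, slack=2)
Line 4: ['salty', 'bear'] (min_width=10, slack=0)
Line 5: ['it', 'sound'] (min_width=8, slack=2)
Line 6: ['sun'] (min_width=3, slack=7)

Answer: | soft up  |
| computer |
| one this |
|salty bear|
| it sound |
|   sun    |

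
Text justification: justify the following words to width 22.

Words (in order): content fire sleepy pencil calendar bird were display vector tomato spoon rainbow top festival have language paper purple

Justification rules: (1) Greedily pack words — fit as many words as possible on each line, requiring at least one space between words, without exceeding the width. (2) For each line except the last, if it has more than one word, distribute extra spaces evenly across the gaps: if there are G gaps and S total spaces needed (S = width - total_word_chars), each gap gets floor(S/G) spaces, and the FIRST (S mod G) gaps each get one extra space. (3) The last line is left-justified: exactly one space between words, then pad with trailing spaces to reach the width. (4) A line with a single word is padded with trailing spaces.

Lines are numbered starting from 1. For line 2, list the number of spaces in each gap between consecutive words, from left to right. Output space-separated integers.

Answer: 2 2

Derivation:
Line 1: ['content', 'fire', 'sleepy'] (min_width=19, slack=3)
Line 2: ['pencil', 'calendar', 'bird'] (min_width=20, slack=2)
Line 3: ['were', 'display', 'vector'] (min_width=19, slack=3)
Line 4: ['tomato', 'spoon', 'rainbow'] (min_width=20, slack=2)
Line 5: ['top', 'festival', 'have'] (min_width=17, slack=5)
Line 6: ['language', 'paper', 'purple'] (min_width=21, slack=1)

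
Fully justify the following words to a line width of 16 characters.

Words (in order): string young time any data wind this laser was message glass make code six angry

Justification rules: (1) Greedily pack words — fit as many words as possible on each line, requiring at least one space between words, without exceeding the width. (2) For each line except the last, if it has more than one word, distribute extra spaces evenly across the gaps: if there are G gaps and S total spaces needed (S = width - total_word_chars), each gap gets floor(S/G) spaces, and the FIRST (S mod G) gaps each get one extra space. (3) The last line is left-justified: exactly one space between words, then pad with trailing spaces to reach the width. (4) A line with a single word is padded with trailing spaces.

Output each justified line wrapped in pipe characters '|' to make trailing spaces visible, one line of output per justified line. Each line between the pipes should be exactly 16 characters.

Line 1: ['string', 'young'] (min_width=12, slack=4)
Line 2: ['time', 'any', 'data'] (min_width=13, slack=3)
Line 3: ['wind', 'this', 'laser'] (min_width=15, slack=1)
Line 4: ['was', 'message'] (min_width=11, slack=5)
Line 5: ['glass', 'make', 'code'] (min_width=15, slack=1)
Line 6: ['six', 'angry'] (min_width=9, slack=7)

Answer: |string     young|
|time   any  data|
|wind  this laser|
|was      message|
|glass  make code|
|six angry       |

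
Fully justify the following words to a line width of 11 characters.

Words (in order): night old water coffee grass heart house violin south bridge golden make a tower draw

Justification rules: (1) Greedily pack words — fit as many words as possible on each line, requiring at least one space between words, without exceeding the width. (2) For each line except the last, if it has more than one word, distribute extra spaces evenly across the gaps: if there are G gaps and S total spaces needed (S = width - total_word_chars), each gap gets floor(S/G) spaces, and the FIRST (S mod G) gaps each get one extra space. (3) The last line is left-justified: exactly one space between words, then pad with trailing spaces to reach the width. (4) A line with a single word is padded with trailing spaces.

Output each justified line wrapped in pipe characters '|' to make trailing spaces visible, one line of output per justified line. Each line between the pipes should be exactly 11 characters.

Answer: |night   old|
|water      |
|coffee     |
|grass heart|
|house      |
|violin     |
|south      |
|bridge     |
|golden make|
|a     tower|
|draw       |

Derivation:
Line 1: ['night', 'old'] (min_width=9, slack=2)
Line 2: ['water'] (min_width=5, slack=6)
Line 3: ['coffee'] (min_width=6, slack=5)
Line 4: ['grass', 'heart'] (min_width=11, slack=0)
Line 5: ['house'] (min_width=5, slack=6)
Line 6: ['violin'] (min_width=6, slack=5)
Line 7: ['south'] (min_width=5, slack=6)
Line 8: ['bridge'] (min_width=6, slack=5)
Line 9: ['golden', 'make'] (min_width=11, slack=0)
Line 10: ['a', 'tower'] (min_width=7, slack=4)
Line 11: ['draw'] (min_width=4, slack=7)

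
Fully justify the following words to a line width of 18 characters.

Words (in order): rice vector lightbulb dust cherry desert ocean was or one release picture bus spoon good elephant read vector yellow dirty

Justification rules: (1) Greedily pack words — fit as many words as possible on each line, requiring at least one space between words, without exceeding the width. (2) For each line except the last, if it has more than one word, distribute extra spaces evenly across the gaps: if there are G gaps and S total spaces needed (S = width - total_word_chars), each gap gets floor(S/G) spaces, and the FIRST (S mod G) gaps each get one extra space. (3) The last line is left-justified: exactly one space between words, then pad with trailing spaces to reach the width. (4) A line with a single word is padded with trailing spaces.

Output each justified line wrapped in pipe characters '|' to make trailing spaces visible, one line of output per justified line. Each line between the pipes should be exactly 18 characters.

Line 1: ['rice', 'vector'] (min_width=11, slack=7)
Line 2: ['lightbulb', 'dust'] (min_width=14, slack=4)
Line 3: ['cherry', 'desert'] (min_width=13, slack=5)
Line 4: ['ocean', 'was', 'or', 'one'] (min_width=16, slack=2)
Line 5: ['release', 'picture'] (min_width=15, slack=3)
Line 6: ['bus', 'spoon', 'good'] (min_width=14, slack=4)
Line 7: ['elephant', 'read'] (min_width=13, slack=5)
Line 8: ['vector', 'yellow'] (min_width=13, slack=5)
Line 9: ['dirty'] (min_width=5, slack=13)

Answer: |rice        vector|
|lightbulb     dust|
|cherry      desert|
|ocean  was  or one|
|release    picture|
|bus   spoon   good|
|elephant      read|
|vector      yellow|
|dirty             |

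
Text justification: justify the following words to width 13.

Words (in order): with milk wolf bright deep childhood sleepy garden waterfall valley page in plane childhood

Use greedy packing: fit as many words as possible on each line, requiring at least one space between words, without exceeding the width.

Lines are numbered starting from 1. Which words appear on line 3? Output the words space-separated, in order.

Line 1: ['with', 'milk'] (min_width=9, slack=4)
Line 2: ['wolf', 'bright'] (min_width=11, slack=2)
Line 3: ['deep'] (min_width=4, slack=9)
Line 4: ['childhood'] (min_width=9, slack=4)
Line 5: ['sleepy', 'garden'] (min_width=13, slack=0)
Line 6: ['waterfall'] (min_width=9, slack=4)
Line 7: ['valley', 'page'] (min_width=11, slack=2)
Line 8: ['in', 'plane'] (min_width=8, slack=5)
Line 9: ['childhood'] (min_width=9, slack=4)

Answer: deep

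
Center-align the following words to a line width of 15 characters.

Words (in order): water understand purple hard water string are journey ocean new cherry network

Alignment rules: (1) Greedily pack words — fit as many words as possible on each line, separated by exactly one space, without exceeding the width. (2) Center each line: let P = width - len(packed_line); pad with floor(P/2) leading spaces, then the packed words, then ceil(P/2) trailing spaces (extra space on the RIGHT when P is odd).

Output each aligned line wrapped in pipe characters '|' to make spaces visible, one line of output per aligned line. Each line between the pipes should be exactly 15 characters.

Answer: |     water     |
|  understand   |
|  purple hard  |
| water string  |
|  are journey  |
|   ocean new   |
|cherry network |

Derivation:
Line 1: ['water'] (min_width=5, slack=10)
Line 2: ['understand'] (min_width=10, slack=5)
Line 3: ['purple', 'hard'] (min_width=11, slack=4)
Line 4: ['water', 'string'] (min_width=12, slack=3)
Line 5: ['are', 'journey'] (min_width=11, slack=4)
Line 6: ['ocean', 'new'] (min_width=9, slack=6)
Line 7: ['cherry', 'network'] (min_width=14, slack=1)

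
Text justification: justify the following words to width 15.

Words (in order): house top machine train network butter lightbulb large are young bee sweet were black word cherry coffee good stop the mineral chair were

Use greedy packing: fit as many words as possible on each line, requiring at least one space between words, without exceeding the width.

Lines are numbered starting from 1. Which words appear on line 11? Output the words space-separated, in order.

Line 1: ['house', 'top'] (min_width=9, slack=6)
Line 2: ['machine', 'train'] (min_width=13, slack=2)
Line 3: ['network', 'butter'] (min_width=14, slack=1)
Line 4: ['lightbulb', 'large'] (min_width=15, slack=0)
Line 5: ['are', 'young', 'bee'] (min_width=13, slack=2)
Line 6: ['sweet', 'were'] (min_width=10, slack=5)
Line 7: ['black', 'word'] (min_width=10, slack=5)
Line 8: ['cherry', 'coffee'] (min_width=13, slack=2)
Line 9: ['good', 'stop', 'the'] (min_width=13, slack=2)
Line 10: ['mineral', 'chair'] (min_width=13, slack=2)
Line 11: ['were'] (min_width=4, slack=11)

Answer: were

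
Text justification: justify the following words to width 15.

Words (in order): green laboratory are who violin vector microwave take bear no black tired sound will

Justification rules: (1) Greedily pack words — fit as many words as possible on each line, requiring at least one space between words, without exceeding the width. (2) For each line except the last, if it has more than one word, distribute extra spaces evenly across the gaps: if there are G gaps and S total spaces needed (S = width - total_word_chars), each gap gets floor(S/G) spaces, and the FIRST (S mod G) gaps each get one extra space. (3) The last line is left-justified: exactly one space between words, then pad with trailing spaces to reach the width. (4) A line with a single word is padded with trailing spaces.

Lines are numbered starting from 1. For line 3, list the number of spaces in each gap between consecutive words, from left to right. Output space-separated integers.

Line 1: ['green'] (min_width=5, slack=10)
Line 2: ['laboratory', 'are'] (min_width=14, slack=1)
Line 3: ['who', 'violin'] (min_width=10, slack=5)
Line 4: ['vector'] (min_width=6, slack=9)
Line 5: ['microwave', 'take'] (min_width=14, slack=1)
Line 6: ['bear', 'no', 'black'] (min_width=13, slack=2)
Line 7: ['tired', 'sound'] (min_width=11, slack=4)
Line 8: ['will'] (min_width=4, slack=11)

Answer: 6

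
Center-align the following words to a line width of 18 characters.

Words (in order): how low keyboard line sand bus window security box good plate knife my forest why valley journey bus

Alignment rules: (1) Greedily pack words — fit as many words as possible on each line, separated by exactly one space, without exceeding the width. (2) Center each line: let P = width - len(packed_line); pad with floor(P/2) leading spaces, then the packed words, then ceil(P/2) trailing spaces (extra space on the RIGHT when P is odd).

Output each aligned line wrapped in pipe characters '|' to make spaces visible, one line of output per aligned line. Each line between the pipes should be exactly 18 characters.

Answer: | how low keyboard |
|  line sand bus   |
| window security  |
|  box good plate  |
| knife my forest  |
|why valley journey|
|       bus        |

Derivation:
Line 1: ['how', 'low', 'keyboard'] (min_width=16, slack=2)
Line 2: ['line', 'sand', 'bus'] (min_width=13, slack=5)
Line 3: ['window', 'security'] (min_width=15, slack=3)
Line 4: ['box', 'good', 'plate'] (min_width=14, slack=4)
Line 5: ['knife', 'my', 'forest'] (min_width=15, slack=3)
Line 6: ['why', 'valley', 'journey'] (min_width=18, slack=0)
Line 7: ['bus'] (min_width=3, slack=15)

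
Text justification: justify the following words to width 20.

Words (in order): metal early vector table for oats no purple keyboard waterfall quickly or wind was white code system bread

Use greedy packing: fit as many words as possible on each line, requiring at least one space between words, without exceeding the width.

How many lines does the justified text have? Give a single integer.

Line 1: ['metal', 'early', 'vector'] (min_width=18, slack=2)
Line 2: ['table', 'for', 'oats', 'no'] (min_width=17, slack=3)
Line 3: ['purple', 'keyboard'] (min_width=15, slack=5)
Line 4: ['waterfall', 'quickly', 'or'] (min_width=20, slack=0)
Line 5: ['wind', 'was', 'white', 'code'] (min_width=19, slack=1)
Line 6: ['system', 'bread'] (min_width=12, slack=8)
Total lines: 6

Answer: 6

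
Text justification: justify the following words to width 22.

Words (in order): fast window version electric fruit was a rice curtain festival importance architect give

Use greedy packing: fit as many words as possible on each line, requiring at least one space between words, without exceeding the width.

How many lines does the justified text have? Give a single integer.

Line 1: ['fast', 'window', 'version'] (min_width=19, slack=3)
Line 2: ['electric', 'fruit', 'was', 'a'] (min_width=20, slack=2)
Line 3: ['rice', 'curtain', 'festival'] (min_width=21, slack=1)
Line 4: ['importance', 'architect'] (min_width=20, slack=2)
Line 5: ['give'] (min_width=4, slack=18)
Total lines: 5

Answer: 5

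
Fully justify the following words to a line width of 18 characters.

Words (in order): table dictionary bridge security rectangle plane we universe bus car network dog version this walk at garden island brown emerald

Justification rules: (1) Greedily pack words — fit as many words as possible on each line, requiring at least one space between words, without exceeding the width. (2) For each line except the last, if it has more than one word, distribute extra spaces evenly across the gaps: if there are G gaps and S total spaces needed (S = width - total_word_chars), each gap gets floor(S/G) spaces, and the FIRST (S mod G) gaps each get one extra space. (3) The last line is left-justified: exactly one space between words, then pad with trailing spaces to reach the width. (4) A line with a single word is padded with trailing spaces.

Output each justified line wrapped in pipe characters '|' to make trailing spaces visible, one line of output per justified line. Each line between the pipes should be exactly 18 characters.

Line 1: ['table', 'dictionary'] (min_width=16, slack=2)
Line 2: ['bridge', 'security'] (min_width=15, slack=3)
Line 3: ['rectangle', 'plane', 'we'] (min_width=18, slack=0)
Line 4: ['universe', 'bus', 'car'] (min_width=16, slack=2)
Line 5: ['network', 'dog'] (min_width=11, slack=7)
Line 6: ['version', 'this', 'walk'] (min_width=17, slack=1)
Line 7: ['at', 'garden', 'island'] (min_width=16, slack=2)
Line 8: ['brown', 'emerald'] (min_width=13, slack=5)

Answer: |table   dictionary|
|bridge    security|
|rectangle plane we|
|universe  bus  car|
|network        dog|
|version  this walk|
|at  garden  island|
|brown emerald     |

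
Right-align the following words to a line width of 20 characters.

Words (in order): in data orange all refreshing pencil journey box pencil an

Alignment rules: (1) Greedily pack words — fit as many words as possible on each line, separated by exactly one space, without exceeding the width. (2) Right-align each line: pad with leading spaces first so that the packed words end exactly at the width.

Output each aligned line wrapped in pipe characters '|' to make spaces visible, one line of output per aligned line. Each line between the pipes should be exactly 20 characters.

Answer: |  in data orange all|
|   refreshing pencil|
|  journey box pencil|
|                  an|

Derivation:
Line 1: ['in', 'data', 'orange', 'all'] (min_width=18, slack=2)
Line 2: ['refreshing', 'pencil'] (min_width=17, slack=3)
Line 3: ['journey', 'box', 'pencil'] (min_width=18, slack=2)
Line 4: ['an'] (min_width=2, slack=18)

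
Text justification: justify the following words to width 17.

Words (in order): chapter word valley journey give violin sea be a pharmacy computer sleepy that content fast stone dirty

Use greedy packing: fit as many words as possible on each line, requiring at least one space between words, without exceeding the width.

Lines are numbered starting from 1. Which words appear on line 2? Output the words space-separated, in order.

Answer: valley journey

Derivation:
Line 1: ['chapter', 'word'] (min_width=12, slack=5)
Line 2: ['valley', 'journey'] (min_width=14, slack=3)
Line 3: ['give', 'violin', 'sea'] (min_width=15, slack=2)
Line 4: ['be', 'a', 'pharmacy'] (min_width=13, slack=4)
Line 5: ['computer', 'sleepy'] (min_width=15, slack=2)
Line 6: ['that', 'content', 'fast'] (min_width=17, slack=0)
Line 7: ['stone', 'dirty'] (min_width=11, slack=6)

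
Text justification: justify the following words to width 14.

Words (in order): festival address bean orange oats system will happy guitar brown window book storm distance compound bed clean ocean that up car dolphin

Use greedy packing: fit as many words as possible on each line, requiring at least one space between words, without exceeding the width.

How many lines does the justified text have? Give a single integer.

Answer: 12

Derivation:
Line 1: ['festival'] (min_width=8, slack=6)
Line 2: ['address', 'bean'] (min_width=12, slack=2)
Line 3: ['orange', 'oats'] (min_width=11, slack=3)
Line 4: ['system', 'will'] (min_width=11, slack=3)
Line 5: ['happy', 'guitar'] (min_width=12, slack=2)
Line 6: ['brown', 'window'] (min_width=12, slack=2)
Line 7: ['book', 'storm'] (min_width=10, slack=4)
Line 8: ['distance'] (min_width=8, slack=6)
Line 9: ['compound', 'bed'] (min_width=12, slack=2)
Line 10: ['clean', 'ocean'] (min_width=11, slack=3)
Line 11: ['that', 'up', 'car'] (min_width=11, slack=3)
Line 12: ['dolphin'] (min_width=7, slack=7)
Total lines: 12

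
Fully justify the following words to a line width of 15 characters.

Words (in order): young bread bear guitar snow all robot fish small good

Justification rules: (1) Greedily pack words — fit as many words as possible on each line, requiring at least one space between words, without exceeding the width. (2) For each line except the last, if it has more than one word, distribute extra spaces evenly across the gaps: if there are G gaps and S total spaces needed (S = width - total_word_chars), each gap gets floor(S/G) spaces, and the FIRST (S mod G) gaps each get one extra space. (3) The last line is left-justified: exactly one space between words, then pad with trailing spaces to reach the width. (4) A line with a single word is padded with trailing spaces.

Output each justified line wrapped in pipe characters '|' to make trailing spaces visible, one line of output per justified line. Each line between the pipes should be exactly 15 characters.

Line 1: ['young', 'bread'] (min_width=11, slack=4)
Line 2: ['bear', 'guitar'] (min_width=11, slack=4)
Line 3: ['snow', 'all', 'robot'] (min_width=14, slack=1)
Line 4: ['fish', 'small', 'good'] (min_width=15, slack=0)

Answer: |young     bread|
|bear     guitar|
|snow  all robot|
|fish small good|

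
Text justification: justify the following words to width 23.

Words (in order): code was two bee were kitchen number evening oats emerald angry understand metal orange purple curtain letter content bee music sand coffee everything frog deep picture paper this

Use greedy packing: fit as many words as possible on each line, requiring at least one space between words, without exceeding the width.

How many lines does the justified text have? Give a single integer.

Line 1: ['code', 'was', 'two', 'bee', 'were'] (min_width=21, slack=2)
Line 2: ['kitchen', 'number', 'evening'] (min_width=22, slack=1)
Line 3: ['oats', 'emerald', 'angry'] (min_width=18, slack=5)
Line 4: ['understand', 'metal', 'orange'] (min_width=23, slack=0)
Line 5: ['purple', 'curtain', 'letter'] (min_width=21, slack=2)
Line 6: ['content', 'bee', 'music', 'sand'] (min_width=22, slack=1)
Line 7: ['coffee', 'everything', 'frog'] (min_width=22, slack=1)
Line 8: ['deep', 'picture', 'paper', 'this'] (min_width=23, slack=0)
Total lines: 8

Answer: 8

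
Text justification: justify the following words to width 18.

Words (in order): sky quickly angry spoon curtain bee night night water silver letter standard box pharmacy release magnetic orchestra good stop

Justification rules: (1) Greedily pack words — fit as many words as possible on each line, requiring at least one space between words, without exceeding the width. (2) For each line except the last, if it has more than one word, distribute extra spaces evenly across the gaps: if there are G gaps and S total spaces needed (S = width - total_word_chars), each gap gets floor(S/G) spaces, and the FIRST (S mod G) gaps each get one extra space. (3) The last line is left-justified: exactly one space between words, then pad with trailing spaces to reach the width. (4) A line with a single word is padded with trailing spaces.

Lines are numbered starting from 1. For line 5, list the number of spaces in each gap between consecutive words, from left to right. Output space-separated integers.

Answer: 7

Derivation:
Line 1: ['sky', 'quickly', 'angry'] (min_width=17, slack=1)
Line 2: ['spoon', 'curtain', 'bee'] (min_width=17, slack=1)
Line 3: ['night', 'night', 'water'] (min_width=17, slack=1)
Line 4: ['silver', 'letter'] (min_width=13, slack=5)
Line 5: ['standard', 'box'] (min_width=12, slack=6)
Line 6: ['pharmacy', 'release'] (min_width=16, slack=2)
Line 7: ['magnetic', 'orchestra'] (min_width=18, slack=0)
Line 8: ['good', 'stop'] (min_width=9, slack=9)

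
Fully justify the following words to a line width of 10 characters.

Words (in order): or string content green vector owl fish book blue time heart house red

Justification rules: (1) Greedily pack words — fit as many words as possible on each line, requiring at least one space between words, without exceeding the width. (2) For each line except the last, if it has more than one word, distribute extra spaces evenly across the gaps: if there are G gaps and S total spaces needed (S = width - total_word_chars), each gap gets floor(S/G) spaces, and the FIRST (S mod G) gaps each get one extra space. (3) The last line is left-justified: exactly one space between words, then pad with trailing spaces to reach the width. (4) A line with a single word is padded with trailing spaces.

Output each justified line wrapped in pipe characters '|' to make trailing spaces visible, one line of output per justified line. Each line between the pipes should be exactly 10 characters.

Line 1: ['or', 'string'] (min_width=9, slack=1)
Line 2: ['content'] (min_width=7, slack=3)
Line 3: ['green'] (min_width=5, slack=5)
Line 4: ['vector', 'owl'] (min_width=10, slack=0)
Line 5: ['fish', 'book'] (min_width=9, slack=1)
Line 6: ['blue', 'time'] (min_width=9, slack=1)
Line 7: ['heart'] (min_width=5, slack=5)
Line 8: ['house', 'red'] (min_width=9, slack=1)

Answer: |or  string|
|content   |
|green     |
|vector owl|
|fish  book|
|blue  time|
|heart     |
|house red |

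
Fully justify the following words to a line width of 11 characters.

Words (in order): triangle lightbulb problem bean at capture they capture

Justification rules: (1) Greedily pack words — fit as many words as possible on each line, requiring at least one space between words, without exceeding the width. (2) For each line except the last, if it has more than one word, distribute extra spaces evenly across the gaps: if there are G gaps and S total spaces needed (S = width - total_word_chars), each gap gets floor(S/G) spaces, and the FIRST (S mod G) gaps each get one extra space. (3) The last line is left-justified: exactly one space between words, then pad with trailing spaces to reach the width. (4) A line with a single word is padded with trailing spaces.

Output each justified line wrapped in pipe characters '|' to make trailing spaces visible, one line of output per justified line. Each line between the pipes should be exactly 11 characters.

Answer: |triangle   |
|lightbulb  |
|problem    |
|bean     at|
|capture    |
|they       |
|capture    |

Derivation:
Line 1: ['triangle'] (min_width=8, slack=3)
Line 2: ['lightbulb'] (min_width=9, slack=2)
Line 3: ['problem'] (min_width=7, slack=4)
Line 4: ['bean', 'at'] (min_width=7, slack=4)
Line 5: ['capture'] (min_width=7, slack=4)
Line 6: ['they'] (min_width=4, slack=7)
Line 7: ['capture'] (min_width=7, slack=4)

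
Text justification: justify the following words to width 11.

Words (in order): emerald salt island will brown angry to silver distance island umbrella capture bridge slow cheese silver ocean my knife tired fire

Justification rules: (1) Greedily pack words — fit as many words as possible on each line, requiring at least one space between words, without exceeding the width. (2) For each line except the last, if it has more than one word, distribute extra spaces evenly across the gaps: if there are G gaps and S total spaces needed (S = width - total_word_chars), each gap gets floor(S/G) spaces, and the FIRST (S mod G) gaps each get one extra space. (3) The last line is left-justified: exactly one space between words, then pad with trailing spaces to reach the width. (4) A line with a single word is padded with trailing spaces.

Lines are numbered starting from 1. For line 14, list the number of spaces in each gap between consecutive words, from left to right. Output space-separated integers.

Line 1: ['emerald'] (min_width=7, slack=4)
Line 2: ['salt', 'island'] (min_width=11, slack=0)
Line 3: ['will', 'brown'] (min_width=10, slack=1)
Line 4: ['angry', 'to'] (min_width=8, slack=3)
Line 5: ['silver'] (min_width=6, slack=5)
Line 6: ['distance'] (min_width=8, slack=3)
Line 7: ['island'] (min_width=6, slack=5)
Line 8: ['umbrella'] (min_width=8, slack=3)
Line 9: ['capture'] (min_width=7, slack=4)
Line 10: ['bridge', 'slow'] (min_width=11, slack=0)
Line 11: ['cheese'] (min_width=6, slack=5)
Line 12: ['silver'] (min_width=6, slack=5)
Line 13: ['ocean', 'my'] (min_width=8, slack=3)
Line 14: ['knife', 'tired'] (min_width=11, slack=0)
Line 15: ['fire'] (min_width=4, slack=7)

Answer: 1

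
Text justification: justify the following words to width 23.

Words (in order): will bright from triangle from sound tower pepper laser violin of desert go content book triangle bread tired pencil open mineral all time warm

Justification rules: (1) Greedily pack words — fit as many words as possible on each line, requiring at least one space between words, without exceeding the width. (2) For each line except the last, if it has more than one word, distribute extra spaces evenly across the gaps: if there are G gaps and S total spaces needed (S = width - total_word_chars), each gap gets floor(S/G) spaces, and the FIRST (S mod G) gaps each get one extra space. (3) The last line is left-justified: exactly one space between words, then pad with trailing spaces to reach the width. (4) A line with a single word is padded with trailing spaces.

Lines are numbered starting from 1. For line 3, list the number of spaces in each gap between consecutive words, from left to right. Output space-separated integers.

Line 1: ['will', 'bright', 'from'] (min_width=16, slack=7)
Line 2: ['triangle', 'from', 'sound'] (min_width=19, slack=4)
Line 3: ['tower', 'pepper', 'laser'] (min_width=18, slack=5)
Line 4: ['violin', 'of', 'desert', 'go'] (min_width=19, slack=4)
Line 5: ['content', 'book', 'triangle'] (min_width=21, slack=2)
Line 6: ['bread', 'tired', 'pencil', 'open'] (min_width=23, slack=0)
Line 7: ['mineral', 'all', 'time', 'warm'] (min_width=21, slack=2)

Answer: 4 3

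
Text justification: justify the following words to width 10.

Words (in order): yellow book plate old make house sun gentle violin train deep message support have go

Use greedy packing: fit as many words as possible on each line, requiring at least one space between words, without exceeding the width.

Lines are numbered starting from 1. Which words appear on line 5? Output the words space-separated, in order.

Line 1: ['yellow'] (min_width=6, slack=4)
Line 2: ['book', 'plate'] (min_width=10, slack=0)
Line 3: ['old', 'make'] (min_width=8, slack=2)
Line 4: ['house', 'sun'] (min_width=9, slack=1)
Line 5: ['gentle'] (min_width=6, slack=4)
Line 6: ['violin'] (min_width=6, slack=4)
Line 7: ['train', 'deep'] (min_width=10, slack=0)
Line 8: ['message'] (min_width=7, slack=3)
Line 9: ['support'] (min_width=7, slack=3)
Line 10: ['have', 'go'] (min_width=7, slack=3)

Answer: gentle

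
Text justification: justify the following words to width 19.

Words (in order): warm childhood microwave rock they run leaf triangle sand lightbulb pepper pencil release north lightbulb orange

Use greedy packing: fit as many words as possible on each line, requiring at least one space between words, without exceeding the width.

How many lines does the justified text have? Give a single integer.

Line 1: ['warm', 'childhood'] (min_width=14, slack=5)
Line 2: ['microwave', 'rock', 'they'] (min_width=19, slack=0)
Line 3: ['run', 'leaf', 'triangle'] (min_width=17, slack=2)
Line 4: ['sand', 'lightbulb'] (min_width=14, slack=5)
Line 5: ['pepper', 'pencil'] (min_width=13, slack=6)
Line 6: ['release', 'north'] (min_width=13, slack=6)
Line 7: ['lightbulb', 'orange'] (min_width=16, slack=3)
Total lines: 7

Answer: 7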